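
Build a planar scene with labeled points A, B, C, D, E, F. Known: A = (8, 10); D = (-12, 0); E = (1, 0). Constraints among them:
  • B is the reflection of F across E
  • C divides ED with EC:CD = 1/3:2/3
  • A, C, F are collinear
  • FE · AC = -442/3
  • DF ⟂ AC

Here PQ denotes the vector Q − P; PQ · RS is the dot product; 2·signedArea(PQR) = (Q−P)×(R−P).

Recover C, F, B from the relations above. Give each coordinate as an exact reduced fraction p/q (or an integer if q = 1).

B = (2623/257, 1105/257)
C = (-10/3, 0)
F = (-2109/257, -1105/257)

1. C_x = -10/3  [C divides ED with EC:CD = 1/3:2/3]
2. C_y = 0  [C divides ED with EC:CD = 1/3:2/3]
   → C = (-10/3, 0)
3. F_x = -2109/257  [A, C, F are collinear ∩ DF ⟂ AC]
4. F_y = -1105/257  [A, C, F are collinear ∩ DF ⟂ AC]
   → F = (-2109/257, -1105/257)
5. B_x = 2623/257  [B is the reflection of F across E]
6. B_y = 1105/257  [B is the reflection of F across E]
   → B = (2623/257, 1105/257)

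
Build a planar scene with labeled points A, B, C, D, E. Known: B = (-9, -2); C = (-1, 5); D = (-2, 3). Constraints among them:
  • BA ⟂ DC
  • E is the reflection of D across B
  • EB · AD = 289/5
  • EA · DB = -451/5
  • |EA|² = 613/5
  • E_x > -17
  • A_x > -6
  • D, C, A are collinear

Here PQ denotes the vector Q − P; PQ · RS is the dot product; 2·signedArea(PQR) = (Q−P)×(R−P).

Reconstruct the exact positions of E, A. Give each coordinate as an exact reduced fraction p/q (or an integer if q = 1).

1. E_x = -16  [E is the reflection of D across B]
2. E_y = -7  [E is the reflection of D across B]
   → E = (-16, -7)
3. A_x = -27/5  [D, C, A are collinear ∩ BA ⟂ DC]
4. A_y = -19/5  [D, C, A are collinear ∩ BA ⟂ DC]
   → A = (-27/5, -19/5)

A = (-27/5, -19/5)
E = (-16, -7)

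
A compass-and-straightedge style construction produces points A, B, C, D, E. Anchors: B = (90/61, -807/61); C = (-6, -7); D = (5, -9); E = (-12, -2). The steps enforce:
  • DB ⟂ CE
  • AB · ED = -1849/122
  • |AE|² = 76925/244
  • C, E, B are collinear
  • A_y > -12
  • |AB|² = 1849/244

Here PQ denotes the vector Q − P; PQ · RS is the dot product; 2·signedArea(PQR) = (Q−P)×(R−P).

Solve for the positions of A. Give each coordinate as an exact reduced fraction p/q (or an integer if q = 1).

A = (395/122, -678/61)

1. A_x = 395/122  [line -17·x + 7·y + 16207/122 = 0 ∩ |AB|² = 1849/244]
2. A_y = -678/61  [line -17·x + 7·y + 16207/122 = 0 ∩ |AB|² = 1849/244]
   → A = (395/122, -678/61)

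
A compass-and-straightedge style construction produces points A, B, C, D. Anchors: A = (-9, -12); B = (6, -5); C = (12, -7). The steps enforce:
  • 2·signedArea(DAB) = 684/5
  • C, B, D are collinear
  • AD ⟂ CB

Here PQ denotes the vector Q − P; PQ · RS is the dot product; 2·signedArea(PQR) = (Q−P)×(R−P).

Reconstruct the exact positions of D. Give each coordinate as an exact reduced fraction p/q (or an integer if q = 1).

D = (-27/5, -6/5)

1. D_x = -27/5  [C, B, D are collinear ∩ AD ⟂ CB]
2. D_y = -6/5  [C, B, D are collinear ∩ AD ⟂ CB]
   → D = (-27/5, -6/5)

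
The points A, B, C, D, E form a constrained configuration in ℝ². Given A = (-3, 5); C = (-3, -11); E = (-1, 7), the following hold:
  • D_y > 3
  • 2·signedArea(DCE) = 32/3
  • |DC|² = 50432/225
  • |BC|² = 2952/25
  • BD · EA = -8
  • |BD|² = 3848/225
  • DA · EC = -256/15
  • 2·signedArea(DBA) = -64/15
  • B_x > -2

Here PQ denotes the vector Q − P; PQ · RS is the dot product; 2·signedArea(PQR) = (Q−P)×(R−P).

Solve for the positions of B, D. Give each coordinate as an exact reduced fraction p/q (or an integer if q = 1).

1. D_x = -29/15  [2·signedArea(DCE) = 32/3 ∩ DA · EC = -256/15]
2. D_y = 59/15  [2·signedArea(DCE) = 32/3 ∩ DA · EC = -256/15]
   → D = (-29/15, 59/15)
3. B_x = -9/5  [line 2·x + 2·y + 4 = 0 ∩ |BD|² = 3848/225]
4. B_y = -1/5  [line 2·x + 2·y + 4 = 0 ∩ |BD|² = 3848/225]
   → B = (-9/5, -1/5)

B = (-9/5, -1/5)
D = (-29/15, 59/15)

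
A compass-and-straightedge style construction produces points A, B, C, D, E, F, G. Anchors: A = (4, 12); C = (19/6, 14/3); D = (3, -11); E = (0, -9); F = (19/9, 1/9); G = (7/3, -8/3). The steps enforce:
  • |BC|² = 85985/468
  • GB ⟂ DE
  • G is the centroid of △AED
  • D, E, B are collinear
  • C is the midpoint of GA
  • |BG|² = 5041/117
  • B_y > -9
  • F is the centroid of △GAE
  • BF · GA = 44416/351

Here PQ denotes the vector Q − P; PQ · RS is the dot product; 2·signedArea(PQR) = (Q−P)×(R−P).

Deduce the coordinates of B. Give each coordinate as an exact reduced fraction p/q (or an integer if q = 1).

1. B_x = -17/13  [D, E, B are collinear ∩ GB ⟂ DE]
2. B_y = -317/39  [D, E, B are collinear ∩ GB ⟂ DE]
   → B = (-17/13, -317/39)

B = (-17/13, -317/39)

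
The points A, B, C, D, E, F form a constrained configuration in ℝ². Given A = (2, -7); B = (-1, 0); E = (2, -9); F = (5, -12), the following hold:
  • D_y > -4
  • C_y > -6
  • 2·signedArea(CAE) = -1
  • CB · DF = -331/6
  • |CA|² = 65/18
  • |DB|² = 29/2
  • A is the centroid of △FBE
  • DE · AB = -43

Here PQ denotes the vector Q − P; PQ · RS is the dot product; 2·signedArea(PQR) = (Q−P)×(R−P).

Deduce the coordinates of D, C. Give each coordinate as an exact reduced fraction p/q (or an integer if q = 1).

C = (3/2, -31/6)
D = (1/2, -7/2)

1. D_x = 1/2  [line 3·x + -7·y + -26 = 0 ∩ |DB|² = 29/2]
2. D_y = -7/2  [line 3·x + -7·y + -26 = 0 ∩ |DB|² = 29/2]
   → D = (1/2, -7/2)
3. C_x = 3/2  [CB · DF = -331/6 ∩ 2·signedArea(CAE) = -1]
4. C_y = -31/6  [CB · DF = -331/6 ∩ 2·signedArea(CAE) = -1]
   → C = (3/2, -31/6)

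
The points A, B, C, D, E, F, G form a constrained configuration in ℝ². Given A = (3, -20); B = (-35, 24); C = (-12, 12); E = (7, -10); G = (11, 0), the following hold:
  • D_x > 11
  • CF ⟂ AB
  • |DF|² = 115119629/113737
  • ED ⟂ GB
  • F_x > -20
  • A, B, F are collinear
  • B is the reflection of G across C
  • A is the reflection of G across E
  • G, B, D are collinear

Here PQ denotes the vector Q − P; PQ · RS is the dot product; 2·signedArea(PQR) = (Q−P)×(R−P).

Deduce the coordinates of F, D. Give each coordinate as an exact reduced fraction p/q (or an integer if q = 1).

D = (8047/673, -336/673)
F = (-16256/845, 4858/845)

1. F_x = -16256/845  [A, B, F are collinear ∩ CF ⟂ AB]
2. F_y = 4858/845  [A, B, F are collinear ∩ CF ⟂ AB]
   → F = (-16256/845, 4858/845)
3. D_x = 8047/673  [G, B, D are collinear ∩ ED ⟂ GB]
4. D_y = -336/673  [G, B, D are collinear ∩ ED ⟂ GB]
   → D = (8047/673, -336/673)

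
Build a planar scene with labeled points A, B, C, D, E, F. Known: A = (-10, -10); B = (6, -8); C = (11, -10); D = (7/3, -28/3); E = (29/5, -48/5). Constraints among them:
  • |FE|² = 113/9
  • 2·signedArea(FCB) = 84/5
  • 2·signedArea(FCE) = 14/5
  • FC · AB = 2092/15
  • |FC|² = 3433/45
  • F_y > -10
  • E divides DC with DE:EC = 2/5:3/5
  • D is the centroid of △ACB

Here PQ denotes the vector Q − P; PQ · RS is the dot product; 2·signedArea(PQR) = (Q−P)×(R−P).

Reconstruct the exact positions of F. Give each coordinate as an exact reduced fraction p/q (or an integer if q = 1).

1. F_x = 34/15  [FC · AB = 2092/15 ∩ 2·signedArea(FCE) = 14/5]
2. F_y = -148/15  [FC · AB = 2092/15 ∩ 2·signedArea(FCE) = 14/5]
   → F = (34/15, -148/15)

F = (34/15, -148/15)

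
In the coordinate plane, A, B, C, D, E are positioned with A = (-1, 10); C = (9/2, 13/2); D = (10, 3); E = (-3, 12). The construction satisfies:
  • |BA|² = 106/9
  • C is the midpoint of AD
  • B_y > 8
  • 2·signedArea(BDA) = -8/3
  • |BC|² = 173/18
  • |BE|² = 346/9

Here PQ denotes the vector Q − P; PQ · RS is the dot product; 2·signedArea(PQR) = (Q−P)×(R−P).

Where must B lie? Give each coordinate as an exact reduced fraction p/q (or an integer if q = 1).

B = (2, 25/3)

1. B_x = 2  [line -7·x + -11·y + 317/3 = 0 ∩ |BC|² = 173/18]
2. B_y = 25/3  [line -7·x + -11·y + 317/3 = 0 ∩ |BC|² = 173/18]
   → B = (2, 25/3)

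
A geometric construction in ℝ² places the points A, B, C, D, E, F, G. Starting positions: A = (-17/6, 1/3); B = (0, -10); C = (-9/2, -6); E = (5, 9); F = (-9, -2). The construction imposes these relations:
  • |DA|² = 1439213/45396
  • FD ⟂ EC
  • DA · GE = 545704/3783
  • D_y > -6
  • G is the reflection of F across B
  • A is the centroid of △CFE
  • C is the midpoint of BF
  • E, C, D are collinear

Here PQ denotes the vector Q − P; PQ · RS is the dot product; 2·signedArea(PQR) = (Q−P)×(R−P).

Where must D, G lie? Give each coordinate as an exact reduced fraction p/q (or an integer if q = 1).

1. D_x = -5019/1261  [E, C, D are collinear ∩ FD ⟂ EC]
2. D_y = -6531/1261  [E, C, D are collinear ∩ FD ⟂ EC]
   → D = (-5019/1261, -6531/1261)
3. G_x = 9  [G is the reflection of F across B]
4. G_y = -18  [G is the reflection of F across B]
   → G = (9, -18)

D = (-5019/1261, -6531/1261)
G = (9, -18)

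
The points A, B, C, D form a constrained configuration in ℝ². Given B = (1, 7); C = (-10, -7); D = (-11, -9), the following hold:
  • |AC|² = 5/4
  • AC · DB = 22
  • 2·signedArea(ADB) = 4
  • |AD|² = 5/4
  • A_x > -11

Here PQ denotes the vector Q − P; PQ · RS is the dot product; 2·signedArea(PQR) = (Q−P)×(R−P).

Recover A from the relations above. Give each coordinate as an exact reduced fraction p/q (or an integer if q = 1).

A = (-21/2, -8)

1. A_x = -21/2  [AC · DB = 22 ∩ 2·signedArea(ADB) = 4]
2. A_y = -8  [AC · DB = 22 ∩ 2·signedArea(ADB) = 4]
   → A = (-21/2, -8)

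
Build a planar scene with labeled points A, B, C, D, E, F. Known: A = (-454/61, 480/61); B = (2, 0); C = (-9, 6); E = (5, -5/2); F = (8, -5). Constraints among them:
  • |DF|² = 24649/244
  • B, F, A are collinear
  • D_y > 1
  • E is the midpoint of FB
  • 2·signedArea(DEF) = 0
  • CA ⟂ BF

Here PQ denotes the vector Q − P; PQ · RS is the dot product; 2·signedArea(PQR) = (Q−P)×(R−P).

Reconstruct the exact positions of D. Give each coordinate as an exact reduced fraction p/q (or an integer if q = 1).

1. D_x = 17/61  [line 5/2·x + 3·y + -5 = 0 ∩ |DF|² = 24649/244]
2. D_y = 175/122  [line 5/2·x + 3·y + -5 = 0 ∩ |DF|² = 24649/244]
   → D = (17/61, 175/122)

D = (17/61, 175/122)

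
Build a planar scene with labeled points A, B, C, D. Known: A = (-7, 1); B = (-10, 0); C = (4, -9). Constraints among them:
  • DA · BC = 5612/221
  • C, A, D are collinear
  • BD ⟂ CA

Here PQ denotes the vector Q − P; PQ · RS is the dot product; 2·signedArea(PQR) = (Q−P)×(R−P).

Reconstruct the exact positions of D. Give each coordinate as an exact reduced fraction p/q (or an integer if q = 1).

D = (-1800/221, 451/221)

1. D_x = -1800/221  [C, A, D are collinear ∩ BD ⟂ CA]
2. D_y = 451/221  [C, A, D are collinear ∩ BD ⟂ CA]
   → D = (-1800/221, 451/221)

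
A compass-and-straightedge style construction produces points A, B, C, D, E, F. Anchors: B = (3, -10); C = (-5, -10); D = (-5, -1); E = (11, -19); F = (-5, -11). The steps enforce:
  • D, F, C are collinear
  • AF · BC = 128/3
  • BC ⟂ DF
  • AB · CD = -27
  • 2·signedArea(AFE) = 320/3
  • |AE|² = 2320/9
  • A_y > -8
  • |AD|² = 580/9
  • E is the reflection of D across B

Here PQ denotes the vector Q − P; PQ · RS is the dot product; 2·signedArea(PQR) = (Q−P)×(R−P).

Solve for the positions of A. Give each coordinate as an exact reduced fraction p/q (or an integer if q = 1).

A = (1/3, -7)

1. A_x = 1/3  [AB · CD = -27 ∩ 2·signedArea(AFE) = 320/3]
2. A_y = -7  [AB · CD = -27 ∩ 2·signedArea(AFE) = 320/3]
   → A = (1/3, -7)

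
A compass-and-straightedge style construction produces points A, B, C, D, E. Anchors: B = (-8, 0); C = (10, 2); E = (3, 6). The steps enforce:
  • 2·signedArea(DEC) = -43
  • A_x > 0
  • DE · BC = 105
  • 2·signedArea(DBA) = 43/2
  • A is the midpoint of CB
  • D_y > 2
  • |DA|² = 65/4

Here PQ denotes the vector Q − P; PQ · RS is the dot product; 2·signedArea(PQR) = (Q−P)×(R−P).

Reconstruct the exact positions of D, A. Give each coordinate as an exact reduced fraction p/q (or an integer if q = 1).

1. D_x = -5/2  [2·signedArea(DEC) = -43 ∩ DE · BC = 105]
2. D_y = 3  [2·signedArea(DEC) = -43 ∩ DE · BC = 105]
   → D = (-5/2, 3)
3. A_x = 1  [A is the midpoint of CB]
4. A_y = 1  [A is the midpoint of CB]
   → A = (1, 1)

A = (1, 1)
D = (-5/2, 3)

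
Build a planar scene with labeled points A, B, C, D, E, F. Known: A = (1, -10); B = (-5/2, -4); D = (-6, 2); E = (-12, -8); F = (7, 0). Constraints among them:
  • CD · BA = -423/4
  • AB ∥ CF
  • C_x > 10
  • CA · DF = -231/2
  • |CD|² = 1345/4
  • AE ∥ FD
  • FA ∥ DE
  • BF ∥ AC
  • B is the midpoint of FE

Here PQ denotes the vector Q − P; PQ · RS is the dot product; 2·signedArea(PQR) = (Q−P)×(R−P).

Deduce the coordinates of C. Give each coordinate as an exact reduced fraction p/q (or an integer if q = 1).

C = (21/2, -6)

1. C_x = 21/2  [AB ∥ CF ∩ BF ∥ AC]
2. C_y = -6  [AB ∥ CF ∩ BF ∥ AC]
   → C = (21/2, -6)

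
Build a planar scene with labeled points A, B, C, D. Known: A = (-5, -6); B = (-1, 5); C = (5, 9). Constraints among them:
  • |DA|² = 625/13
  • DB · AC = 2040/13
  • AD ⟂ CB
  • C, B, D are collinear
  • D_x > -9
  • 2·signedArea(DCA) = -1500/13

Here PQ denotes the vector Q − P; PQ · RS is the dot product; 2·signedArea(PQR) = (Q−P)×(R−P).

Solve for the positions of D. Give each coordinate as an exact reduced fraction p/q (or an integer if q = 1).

1. D_x = -115/13  [C, B, D are collinear ∩ AD ⟂ CB]
2. D_y = -3/13  [C, B, D are collinear ∩ AD ⟂ CB]
   → D = (-115/13, -3/13)

D = (-115/13, -3/13)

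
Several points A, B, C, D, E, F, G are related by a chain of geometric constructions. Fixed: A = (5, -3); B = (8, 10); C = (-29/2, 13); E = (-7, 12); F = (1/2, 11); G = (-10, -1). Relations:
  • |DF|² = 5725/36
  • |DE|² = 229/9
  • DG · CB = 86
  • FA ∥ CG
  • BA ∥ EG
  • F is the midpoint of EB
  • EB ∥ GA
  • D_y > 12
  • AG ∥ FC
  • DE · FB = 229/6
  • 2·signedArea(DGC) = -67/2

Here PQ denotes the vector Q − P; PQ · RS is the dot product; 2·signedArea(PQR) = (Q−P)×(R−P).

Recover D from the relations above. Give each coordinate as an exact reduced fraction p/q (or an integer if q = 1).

D = (-12, 38/3)

1. D_x = -12  [2·signedArea(DGC) = -67/2 ∩ DE · FB = 229/6]
2. D_y = 38/3  [2·signedArea(DGC) = -67/2 ∩ DE · FB = 229/6]
   → D = (-12, 38/3)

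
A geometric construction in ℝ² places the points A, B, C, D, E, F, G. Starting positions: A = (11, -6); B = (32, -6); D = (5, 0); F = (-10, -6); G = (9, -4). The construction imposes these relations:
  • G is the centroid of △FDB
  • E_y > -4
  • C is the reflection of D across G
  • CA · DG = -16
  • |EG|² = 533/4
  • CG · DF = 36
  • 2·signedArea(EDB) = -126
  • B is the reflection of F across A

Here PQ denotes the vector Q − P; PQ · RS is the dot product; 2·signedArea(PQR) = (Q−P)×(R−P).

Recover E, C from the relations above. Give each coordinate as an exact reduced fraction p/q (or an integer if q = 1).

1. E_x = -5/2  [line 6·x + 27·y + 96 = 0 ∩ |EG|² = 533/4]
2. E_y = -3  [line 6·x + 27·y + 96 = 0 ∩ |EG|² = 533/4]
   → E = (-5/2, -3)
3. C_x = 13  [C is the reflection of D across G]
4. C_y = -8  [C is the reflection of D across G]
   → C = (13, -8)

C = (13, -8)
E = (-5/2, -3)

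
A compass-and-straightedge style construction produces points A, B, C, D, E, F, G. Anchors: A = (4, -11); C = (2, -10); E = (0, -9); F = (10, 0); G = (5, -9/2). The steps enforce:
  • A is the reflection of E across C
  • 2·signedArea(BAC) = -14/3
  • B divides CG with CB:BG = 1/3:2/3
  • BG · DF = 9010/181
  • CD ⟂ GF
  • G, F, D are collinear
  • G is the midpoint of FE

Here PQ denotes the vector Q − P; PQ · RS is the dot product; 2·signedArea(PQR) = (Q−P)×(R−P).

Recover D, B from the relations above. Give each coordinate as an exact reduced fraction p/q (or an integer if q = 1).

B = (3, -49/6)
D = (110/181, -1530/181)

1. D_x = 110/181  [G, F, D are collinear ∩ CD ⟂ GF]
2. D_y = -1530/181  [G, F, D are collinear ∩ CD ⟂ GF]
   → D = (110/181, -1530/181)
3. B_x = 3  [B divides CG with CB:BG = 1/3:2/3]
4. B_y = -49/6  [B divides CG with CB:BG = 1/3:2/3]
   → B = (3, -49/6)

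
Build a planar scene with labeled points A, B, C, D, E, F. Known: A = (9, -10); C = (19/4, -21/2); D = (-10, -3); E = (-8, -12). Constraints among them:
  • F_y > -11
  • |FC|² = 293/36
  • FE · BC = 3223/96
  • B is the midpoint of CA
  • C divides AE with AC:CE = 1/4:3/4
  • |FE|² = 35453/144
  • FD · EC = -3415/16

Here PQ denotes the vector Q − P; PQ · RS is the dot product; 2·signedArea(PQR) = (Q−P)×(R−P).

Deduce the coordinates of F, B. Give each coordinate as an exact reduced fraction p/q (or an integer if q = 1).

1. F_x = 91/12  [line -51/4·x + -3/2·y + 1303/16 = 0 ∩ |FE|² = 35453/144]
2. F_y = -61/6  [line -51/4·x + -3/2·y + 1303/16 = 0 ∩ |FE|² = 35453/144]
   → F = (91/12, -61/6)
3. B_x = 55/8  [B is the midpoint of CA]
4. B_y = -41/4  [B is the midpoint of CA]
   → B = (55/8, -41/4)

B = (55/8, -41/4)
F = (91/12, -61/6)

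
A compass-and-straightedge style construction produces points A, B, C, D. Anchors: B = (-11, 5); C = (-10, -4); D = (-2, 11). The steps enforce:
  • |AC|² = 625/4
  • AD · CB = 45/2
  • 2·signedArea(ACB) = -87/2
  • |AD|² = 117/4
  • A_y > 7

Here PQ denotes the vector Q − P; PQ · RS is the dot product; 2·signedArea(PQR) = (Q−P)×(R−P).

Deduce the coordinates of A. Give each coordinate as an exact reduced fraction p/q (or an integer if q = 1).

A = (-13/2, 8)

1. A_x = -13/2  [AD · CB = 45/2 ∩ 2·signedArea(ACB) = -87/2]
2. A_y = 8  [AD · CB = 45/2 ∩ 2·signedArea(ACB) = -87/2]
   → A = (-13/2, 8)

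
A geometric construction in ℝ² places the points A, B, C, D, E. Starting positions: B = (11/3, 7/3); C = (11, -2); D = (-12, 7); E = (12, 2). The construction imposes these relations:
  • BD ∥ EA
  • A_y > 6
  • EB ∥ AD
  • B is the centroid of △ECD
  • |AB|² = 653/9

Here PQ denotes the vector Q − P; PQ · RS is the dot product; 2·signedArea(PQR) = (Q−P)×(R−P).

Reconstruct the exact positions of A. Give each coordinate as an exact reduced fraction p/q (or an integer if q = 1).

A = (-11/3, 20/3)

1. A_x = -11/3  [EB ∥ AD ∩ BD ∥ EA]
2. A_y = 20/3  [EB ∥ AD ∩ BD ∥ EA]
   → A = (-11/3, 20/3)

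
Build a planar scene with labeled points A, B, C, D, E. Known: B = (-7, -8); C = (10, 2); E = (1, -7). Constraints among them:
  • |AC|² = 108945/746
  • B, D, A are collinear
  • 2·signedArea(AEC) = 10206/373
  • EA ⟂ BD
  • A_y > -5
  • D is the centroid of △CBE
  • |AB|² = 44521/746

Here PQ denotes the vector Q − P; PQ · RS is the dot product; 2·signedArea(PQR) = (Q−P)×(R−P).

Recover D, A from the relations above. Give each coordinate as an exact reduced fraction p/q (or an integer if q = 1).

1. D_x = 4/3  [D is the centroid of △CBE]
2. D_y = -13/3  [D is the centroid of △CBE]
   → D = (4/3, -13/3)
3. A_x = 53/746  [B, D, A are collinear ∩ EA ⟂ BD]
4. A_y = -3647/746  [B, D, A are collinear ∩ EA ⟂ BD]
   → A = (53/746, -3647/746)

A = (53/746, -3647/746)
D = (4/3, -13/3)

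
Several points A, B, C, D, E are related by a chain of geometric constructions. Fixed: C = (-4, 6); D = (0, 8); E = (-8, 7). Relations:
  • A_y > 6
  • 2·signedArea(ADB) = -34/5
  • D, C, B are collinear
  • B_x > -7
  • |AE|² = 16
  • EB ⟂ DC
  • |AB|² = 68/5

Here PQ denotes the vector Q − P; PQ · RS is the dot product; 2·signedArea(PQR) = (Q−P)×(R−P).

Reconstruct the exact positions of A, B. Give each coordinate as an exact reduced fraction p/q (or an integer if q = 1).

A = (-4, 7)
B = (-34/5, 23/5)

1. B_x = -34/5  [D, C, B are collinear ∩ EB ⟂ DC]
2. B_y = 23/5  [D, C, B are collinear ∩ EB ⟂ DC]
   → B = (-34/5, 23/5)
3. A_x = -4  [line 17/5·x + -34/5·y + 306/5 = 0 ∩ |AB|² = 68/5]
4. A_y = 7  [line 17/5·x + -34/5·y + 306/5 = 0 ∩ |AB|² = 68/5]
   → A = (-4, 7)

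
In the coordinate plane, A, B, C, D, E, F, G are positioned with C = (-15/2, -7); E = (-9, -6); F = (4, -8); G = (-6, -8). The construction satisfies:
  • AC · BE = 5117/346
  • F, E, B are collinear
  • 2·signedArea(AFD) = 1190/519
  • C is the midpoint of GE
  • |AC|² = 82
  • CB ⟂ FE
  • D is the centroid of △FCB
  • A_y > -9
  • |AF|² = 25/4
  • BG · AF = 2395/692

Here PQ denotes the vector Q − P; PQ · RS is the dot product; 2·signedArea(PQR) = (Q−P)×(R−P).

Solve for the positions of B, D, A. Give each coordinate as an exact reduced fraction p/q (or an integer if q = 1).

1. B_x = -2555/346  [F, E, B are collinear ∩ CB ⟂ FE]
2. B_y = -1081/173  [F, E, B are collinear ∩ CB ⟂ FE]
   → B = (-2555/346, -1081/173)
3. D_x = -1883/519  [D is the centroid of △FCB]
4. D_y = -3676/519  [D is the centroid of △FCB]
   → D = (-1883/519, -3676/519)
5. A_x = 3/2  [AC · BE = 5117/346 ∩ 2·signedArea(AFD) = 1190/519]
6. A_y = -8  [AC · BE = 5117/346 ∩ 2·signedArea(AFD) = 1190/519]
   → A = (3/2, -8)

A = (3/2, -8)
B = (-2555/346, -1081/173)
D = (-1883/519, -3676/519)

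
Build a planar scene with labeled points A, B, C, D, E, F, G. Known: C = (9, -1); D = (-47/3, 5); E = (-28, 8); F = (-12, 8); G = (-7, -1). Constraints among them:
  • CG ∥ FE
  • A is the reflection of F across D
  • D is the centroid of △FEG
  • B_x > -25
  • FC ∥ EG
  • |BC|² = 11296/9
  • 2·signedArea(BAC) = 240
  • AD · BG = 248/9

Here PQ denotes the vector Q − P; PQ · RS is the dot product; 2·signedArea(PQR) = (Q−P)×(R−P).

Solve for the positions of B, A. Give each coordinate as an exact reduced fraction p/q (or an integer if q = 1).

1. A_x = -58/3  [A is the reflection of F across D]
2. A_y = 2  [A is the reflection of F across D]
   → A = (-58/3, 2)
3. B_x = -73/3  [2·signedArea(BAC) = 240 ∩ AD · BG = 248/9]
4. B_y = 11  [2·signedArea(BAC) = 240 ∩ AD · BG = 248/9]
   → B = (-73/3, 11)

A = (-58/3, 2)
B = (-73/3, 11)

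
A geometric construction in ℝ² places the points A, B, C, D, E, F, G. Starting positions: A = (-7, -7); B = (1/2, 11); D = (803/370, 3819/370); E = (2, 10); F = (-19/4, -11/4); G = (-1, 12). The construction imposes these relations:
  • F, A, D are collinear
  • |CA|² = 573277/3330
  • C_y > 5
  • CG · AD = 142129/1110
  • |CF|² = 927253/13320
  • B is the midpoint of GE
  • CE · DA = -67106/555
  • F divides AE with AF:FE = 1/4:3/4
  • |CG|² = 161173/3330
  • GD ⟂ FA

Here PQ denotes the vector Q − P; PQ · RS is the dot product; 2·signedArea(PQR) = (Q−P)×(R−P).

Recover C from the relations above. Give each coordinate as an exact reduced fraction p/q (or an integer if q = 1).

C = (-719/370, 5669/1110)

1. C_x = -719/370  [line -3393/370·x + -6409/370·y + 39208/555 = 0 ∩ |CA|² = 573277/3330]
2. C_y = 5669/1110  [line -3393/370·x + -6409/370·y + 39208/555 = 0 ∩ |CA|² = 573277/3330]
   → C = (-719/370, 5669/1110)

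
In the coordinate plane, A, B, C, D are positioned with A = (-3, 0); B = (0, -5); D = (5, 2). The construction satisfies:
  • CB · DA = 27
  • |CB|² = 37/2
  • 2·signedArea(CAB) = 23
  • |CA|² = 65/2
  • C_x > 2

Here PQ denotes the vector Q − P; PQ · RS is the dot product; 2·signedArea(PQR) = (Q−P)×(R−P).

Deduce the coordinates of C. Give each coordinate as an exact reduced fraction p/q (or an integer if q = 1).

1. C_x = 5/2  [2·signedArea(CAB) = 23 ∩ CB · DA = 27]
2. C_y = -3/2  [2·signedArea(CAB) = 23 ∩ CB · DA = 27]
   → C = (5/2, -3/2)

C = (5/2, -3/2)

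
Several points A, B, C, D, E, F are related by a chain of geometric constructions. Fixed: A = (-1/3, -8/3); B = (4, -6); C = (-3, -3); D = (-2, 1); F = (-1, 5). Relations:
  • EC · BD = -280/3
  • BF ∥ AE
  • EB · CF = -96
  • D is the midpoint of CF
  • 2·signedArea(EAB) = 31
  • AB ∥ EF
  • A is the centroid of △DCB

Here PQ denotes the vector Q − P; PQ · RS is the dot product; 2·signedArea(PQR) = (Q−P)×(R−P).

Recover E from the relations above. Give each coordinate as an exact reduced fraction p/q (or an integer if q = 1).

1. E_x = -16/3  [AB ∥ EF ∩ BF ∥ AE]
2. E_y = 25/3  [AB ∥ EF ∩ BF ∥ AE]
   → E = (-16/3, 25/3)

E = (-16/3, 25/3)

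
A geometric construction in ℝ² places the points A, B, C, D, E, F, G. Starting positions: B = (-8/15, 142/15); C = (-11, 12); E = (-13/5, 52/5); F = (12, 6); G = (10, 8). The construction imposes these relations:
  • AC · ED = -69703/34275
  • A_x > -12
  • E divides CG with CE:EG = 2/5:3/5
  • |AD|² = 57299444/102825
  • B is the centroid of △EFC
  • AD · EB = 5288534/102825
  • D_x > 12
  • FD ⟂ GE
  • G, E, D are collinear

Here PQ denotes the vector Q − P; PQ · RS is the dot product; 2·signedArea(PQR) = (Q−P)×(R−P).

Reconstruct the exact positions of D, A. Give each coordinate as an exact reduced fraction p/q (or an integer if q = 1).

A = (-166/15, 164/15)
D = (5620/457, 3456/457)

1. D_x = 5620/457  [G, E, D are collinear ∩ FD ⟂ GE]
2. D_y = 3456/457  [G, E, D are collinear ∩ FD ⟂ GE]
   → D = (5620/457, 3456/457)
3. A_x = -166/15  [AD · EB = 5288534/102825 ∩ AC · ED = -69703/34275]
4. A_y = 164/15  [AD · EB = 5288534/102825 ∩ AC · ED = -69703/34275]
   → A = (-166/15, 164/15)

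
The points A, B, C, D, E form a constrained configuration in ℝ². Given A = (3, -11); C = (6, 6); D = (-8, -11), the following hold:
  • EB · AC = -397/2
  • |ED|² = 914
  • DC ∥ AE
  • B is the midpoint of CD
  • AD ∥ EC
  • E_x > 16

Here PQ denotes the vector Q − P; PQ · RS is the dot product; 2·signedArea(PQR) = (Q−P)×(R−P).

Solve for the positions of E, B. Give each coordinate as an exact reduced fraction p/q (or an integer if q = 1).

B = (-1, -5/2)
E = (17, 6)

1. E_x = 17  [AD ∥ EC ∩ DC ∥ AE]
2. E_y = 6  [AD ∥ EC ∩ DC ∥ AE]
   → E = (17, 6)
3. B_x = -1  [B is the midpoint of CD]
4. B_y = -5/2  [B is the midpoint of CD]
   → B = (-1, -5/2)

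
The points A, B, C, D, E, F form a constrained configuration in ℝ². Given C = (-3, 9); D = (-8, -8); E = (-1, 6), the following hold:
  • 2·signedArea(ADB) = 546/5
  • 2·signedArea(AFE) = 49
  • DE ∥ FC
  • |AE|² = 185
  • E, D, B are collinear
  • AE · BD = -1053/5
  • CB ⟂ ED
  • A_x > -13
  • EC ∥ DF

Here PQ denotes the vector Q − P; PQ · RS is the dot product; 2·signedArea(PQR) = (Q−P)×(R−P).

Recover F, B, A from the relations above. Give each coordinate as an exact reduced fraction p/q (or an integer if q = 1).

A = (-12, -2)
B = (-1/5, 38/5)
F = (-10, -5)

1. F_x = -10  [DE ∥ FC ∩ EC ∥ DF]
2. F_y = -5  [DE ∥ FC ∩ EC ∥ DF]
   → F = (-10, -5)
3. B_x = -1/5  [E, D, B are collinear ∩ CB ⟂ ED]
4. B_y = 38/5  [E, D, B are collinear ∩ CB ⟂ ED]
   → B = (-1/5, 38/5)
5. A_x = -12  [AE · BD = -1053/5 ∩ 2·signedArea(ADB) = 546/5]
6. A_y = -2  [AE · BD = -1053/5 ∩ 2·signedArea(ADB) = 546/5]
   → A = (-12, -2)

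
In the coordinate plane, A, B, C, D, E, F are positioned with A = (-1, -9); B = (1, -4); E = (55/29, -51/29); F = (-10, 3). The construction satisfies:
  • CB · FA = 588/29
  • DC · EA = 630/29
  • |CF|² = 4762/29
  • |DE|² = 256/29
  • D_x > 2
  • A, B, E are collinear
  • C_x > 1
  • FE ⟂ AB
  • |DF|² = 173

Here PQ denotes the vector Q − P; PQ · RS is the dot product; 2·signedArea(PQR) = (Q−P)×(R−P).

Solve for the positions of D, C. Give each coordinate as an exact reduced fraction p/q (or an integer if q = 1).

1. C_x = 57/29  [line -9·x + 12·y + 1065/29 = 0 ∩ |CF|² = 4762/29]
2. C_y = -46/29  [line -9·x + 12·y + 1065/29 = 0 ∩ |CF|² = 4762/29]
   → C = (57/29, -46/29)
3. D_x = 3  [line 84/29·x + 210/29·y + -462/29 = 0 ∩ |DE|² = 256/29]
4. D_y = 1  [line 84/29·x + 210/29·y + -462/29 = 0 ∩ |DE|² = 256/29]
   → D = (3, 1)

C = (57/29, -46/29)
D = (3, 1)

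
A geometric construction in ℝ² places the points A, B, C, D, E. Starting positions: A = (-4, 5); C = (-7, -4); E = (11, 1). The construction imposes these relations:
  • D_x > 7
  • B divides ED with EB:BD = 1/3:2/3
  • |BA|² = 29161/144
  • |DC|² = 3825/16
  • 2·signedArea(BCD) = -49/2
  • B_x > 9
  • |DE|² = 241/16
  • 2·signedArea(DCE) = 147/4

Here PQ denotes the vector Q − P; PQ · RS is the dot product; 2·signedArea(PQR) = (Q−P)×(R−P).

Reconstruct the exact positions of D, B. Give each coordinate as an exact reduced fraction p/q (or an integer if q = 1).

1. D_x = 29/4  [line -5·x + 18·y + 1/4 = 0 ∩ |DC|² = 3825/16]
2. D_y = 2  [line -5·x + 18·y + 1/4 = 0 ∩ |DC|² = 3825/16]
   → D = (29/4, 2)
3. B_x = 39/4  [B divides ED with EB:BD = 1/3:2/3]
4. B_y = 4/3  [B divides ED with EB:BD = 1/3:2/3]
   → B = (39/4, 4/3)

B = (39/4, 4/3)
D = (29/4, 2)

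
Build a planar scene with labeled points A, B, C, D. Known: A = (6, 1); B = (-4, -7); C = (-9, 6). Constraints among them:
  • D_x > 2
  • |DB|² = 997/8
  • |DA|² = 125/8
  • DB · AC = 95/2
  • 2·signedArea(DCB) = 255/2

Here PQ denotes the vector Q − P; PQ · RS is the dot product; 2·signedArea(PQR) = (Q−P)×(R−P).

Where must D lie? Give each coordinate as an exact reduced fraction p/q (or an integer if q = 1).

1. D_x = 9/4  [2·signedArea(DCB) = 255/2 ∩ DB · AC = 95/2]
2. D_y = 9/4  [2·signedArea(DCB) = 255/2 ∩ DB · AC = 95/2]
   → D = (9/4, 9/4)

D = (9/4, 9/4)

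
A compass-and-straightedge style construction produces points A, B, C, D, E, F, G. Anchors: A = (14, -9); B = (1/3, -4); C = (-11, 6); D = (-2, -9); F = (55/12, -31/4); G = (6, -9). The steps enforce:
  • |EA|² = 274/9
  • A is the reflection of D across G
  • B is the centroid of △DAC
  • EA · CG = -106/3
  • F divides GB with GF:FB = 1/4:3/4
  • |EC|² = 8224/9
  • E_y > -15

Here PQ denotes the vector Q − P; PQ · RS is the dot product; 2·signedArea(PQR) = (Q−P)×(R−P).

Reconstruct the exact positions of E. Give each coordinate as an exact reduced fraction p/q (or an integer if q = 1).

1. E_x = 35/3  [line -17·x + 15·y + 1225/3 = 0 ∩ |EC|² = 8224/9]
2. E_y = -14  [line -17·x + 15·y + 1225/3 = 0 ∩ |EC|² = 8224/9]
   → E = (35/3, -14)

E = (35/3, -14)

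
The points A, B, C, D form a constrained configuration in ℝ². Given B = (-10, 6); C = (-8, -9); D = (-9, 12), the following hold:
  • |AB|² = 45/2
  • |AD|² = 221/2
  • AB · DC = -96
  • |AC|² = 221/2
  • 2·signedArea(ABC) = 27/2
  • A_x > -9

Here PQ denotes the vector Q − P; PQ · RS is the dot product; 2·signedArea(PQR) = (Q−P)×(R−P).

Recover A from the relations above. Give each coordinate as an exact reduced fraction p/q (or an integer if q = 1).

A = (-17/2, 3/2)

1. A_x = -17/2  [2·signedArea(ABC) = 27/2 ∩ AB · DC = -96]
2. A_y = 3/2  [2·signedArea(ABC) = 27/2 ∩ AB · DC = -96]
   → A = (-17/2, 3/2)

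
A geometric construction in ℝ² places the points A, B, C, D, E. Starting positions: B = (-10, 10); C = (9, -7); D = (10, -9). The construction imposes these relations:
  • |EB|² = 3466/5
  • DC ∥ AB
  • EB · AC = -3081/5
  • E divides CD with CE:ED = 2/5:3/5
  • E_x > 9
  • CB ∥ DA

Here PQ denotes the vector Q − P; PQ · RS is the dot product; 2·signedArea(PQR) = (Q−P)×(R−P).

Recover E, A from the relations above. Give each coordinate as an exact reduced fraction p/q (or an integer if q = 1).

1. E_x = 47/5  [E divides CD with CE:ED = 2/5:3/5]
2. E_y = -39/5  [E divides CD with CE:ED = 2/5:3/5]
   → E = (47/5, -39/5)
3. A_x = -9  [DC ∥ AB ∩ CB ∥ DA]
4. A_y = 8  [DC ∥ AB ∩ CB ∥ DA]
   → A = (-9, 8)

A = (-9, 8)
E = (47/5, -39/5)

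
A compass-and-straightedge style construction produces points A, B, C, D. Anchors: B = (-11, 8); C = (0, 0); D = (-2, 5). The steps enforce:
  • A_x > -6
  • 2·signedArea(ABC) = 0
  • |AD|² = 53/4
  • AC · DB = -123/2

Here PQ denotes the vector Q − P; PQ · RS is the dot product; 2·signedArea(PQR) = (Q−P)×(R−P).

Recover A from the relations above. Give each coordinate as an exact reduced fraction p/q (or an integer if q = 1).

A = (-11/2, 4)

1. A_x = -11/2  [2·signedArea(ABC) = 0 ∩ AC · DB = -123/2]
2. A_y = 4  [2·signedArea(ABC) = 0 ∩ AC · DB = -123/2]
   → A = (-11/2, 4)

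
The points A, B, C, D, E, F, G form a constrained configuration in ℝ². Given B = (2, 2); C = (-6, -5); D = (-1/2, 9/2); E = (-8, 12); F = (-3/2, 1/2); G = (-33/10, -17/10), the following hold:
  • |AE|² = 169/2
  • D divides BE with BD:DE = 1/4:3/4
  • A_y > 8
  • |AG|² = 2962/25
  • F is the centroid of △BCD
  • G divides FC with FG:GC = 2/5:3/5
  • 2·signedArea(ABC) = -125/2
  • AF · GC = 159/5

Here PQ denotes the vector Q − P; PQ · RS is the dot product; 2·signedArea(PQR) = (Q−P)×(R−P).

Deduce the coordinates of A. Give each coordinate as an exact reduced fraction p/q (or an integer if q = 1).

A = (1/2, 17/2)

1. A_x = 1/2  [2·signedArea(ABC) = -125/2 ∩ AF · GC = 159/5]
2. A_y = 17/2  [2·signedArea(ABC) = -125/2 ∩ AF · GC = 159/5]
   → A = (1/2, 17/2)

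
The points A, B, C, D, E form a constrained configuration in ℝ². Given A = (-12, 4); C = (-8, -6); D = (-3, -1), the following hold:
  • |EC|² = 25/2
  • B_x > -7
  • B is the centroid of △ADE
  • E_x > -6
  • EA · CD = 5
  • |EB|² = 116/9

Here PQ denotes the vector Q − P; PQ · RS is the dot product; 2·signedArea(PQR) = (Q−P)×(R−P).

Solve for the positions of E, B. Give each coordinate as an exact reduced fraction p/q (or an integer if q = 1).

B = (-41/6, -1/6)
E = (-11/2, -7/2)

1. E_x = -11/2  [line -5·x + -5·y + -45 = 0 ∩ |EC|² = 25/2]
2. E_y = -7/2  [line -5·x + -5·y + -45 = 0 ∩ |EC|² = 25/2]
   → E = (-11/2, -7/2)
3. B_x = -41/6  [B is the centroid of △ADE]
4. B_y = -1/6  [B is the centroid of △ADE]
   → B = (-41/6, -1/6)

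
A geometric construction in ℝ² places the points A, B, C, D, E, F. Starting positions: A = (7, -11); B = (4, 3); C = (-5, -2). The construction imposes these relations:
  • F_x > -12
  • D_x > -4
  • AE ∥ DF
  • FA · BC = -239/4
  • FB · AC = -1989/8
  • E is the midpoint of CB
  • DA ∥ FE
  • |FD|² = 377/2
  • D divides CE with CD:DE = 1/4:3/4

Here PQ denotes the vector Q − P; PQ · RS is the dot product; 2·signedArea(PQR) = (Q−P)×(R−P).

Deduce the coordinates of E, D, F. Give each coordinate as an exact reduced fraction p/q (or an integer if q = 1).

D = (-31/8, -11/8)
E = (-1/2, 1/2)
F = (-91/8, 81/8)

1. E_x = -1/2  [E is the midpoint of CB]
2. E_y = 1/2  [E is the midpoint of CB]
   → E = (-1/2, 1/2)
3. D_x = -31/8  [D divides CE with CD:DE = 1/4:3/4]
4. D_y = -11/8  [D divides CE with CD:DE = 1/4:3/4]
   → D = (-31/8, -11/8)
5. F_x = -91/8  [DA ∥ FE ∩ AE ∥ DF]
6. F_y = 81/8  [DA ∥ FE ∩ AE ∥ DF]
   → F = (-91/8, 81/8)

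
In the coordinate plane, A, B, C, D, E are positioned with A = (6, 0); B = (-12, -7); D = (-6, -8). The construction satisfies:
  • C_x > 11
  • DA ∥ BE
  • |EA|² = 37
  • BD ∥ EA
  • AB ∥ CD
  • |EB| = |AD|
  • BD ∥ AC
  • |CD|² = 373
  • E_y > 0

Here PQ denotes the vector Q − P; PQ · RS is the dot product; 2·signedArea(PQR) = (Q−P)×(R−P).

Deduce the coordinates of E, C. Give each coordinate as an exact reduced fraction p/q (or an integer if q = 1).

1. E_x = 0  [BD ∥ EA ∩ DA ∥ BE]
2. E_y = 1  [BD ∥ EA ∩ DA ∥ BE]
   → E = (0, 1)
3. C_x = 12  [AB ∥ CD ∩ BD ∥ AC]
4. C_y = -1  [AB ∥ CD ∩ BD ∥ AC]
   → C = (12, -1)

C = (12, -1)
E = (0, 1)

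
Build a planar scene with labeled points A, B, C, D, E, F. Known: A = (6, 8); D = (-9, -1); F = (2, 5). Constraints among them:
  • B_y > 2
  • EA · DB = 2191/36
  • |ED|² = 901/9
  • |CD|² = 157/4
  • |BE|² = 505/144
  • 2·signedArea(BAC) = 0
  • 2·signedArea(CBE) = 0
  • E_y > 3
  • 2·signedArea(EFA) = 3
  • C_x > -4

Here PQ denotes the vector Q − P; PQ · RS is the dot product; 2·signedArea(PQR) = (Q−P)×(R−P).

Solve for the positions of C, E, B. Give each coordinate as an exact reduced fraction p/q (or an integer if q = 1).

B = (-23/12, 3)
C = (-7/2, 2)
E = (-1/3, 4)

1. E_x = -1/3  [line -3·x + 4·y + -17 = 0 ∩ |ED|² = 901/9]
2. E_y = 4  [line -3·x + 4·y + -17 = 0 ∩ |ED|² = 901/9]
   → E = (-1/3, 4)
3. B_x = -23/12  [line 19/3·x + 4·y + 5/36 = 0 ∩ |BE|² = 505/144]
4. B_y = 3  [line 19/3·x + 4·y + 5/36 = 0 ∩ |BE|² = 505/144]
   → B = (-23/12, 3)
5. C_x = -7/2  [line -1·x + 19/12·y + -20/3 = 0 ∩ |CD|² = 157/4]
6. C_y = 2  [line -1·x + 19/12·y + -20/3 = 0 ∩ |CD|² = 157/4]
   → C = (-7/2, 2)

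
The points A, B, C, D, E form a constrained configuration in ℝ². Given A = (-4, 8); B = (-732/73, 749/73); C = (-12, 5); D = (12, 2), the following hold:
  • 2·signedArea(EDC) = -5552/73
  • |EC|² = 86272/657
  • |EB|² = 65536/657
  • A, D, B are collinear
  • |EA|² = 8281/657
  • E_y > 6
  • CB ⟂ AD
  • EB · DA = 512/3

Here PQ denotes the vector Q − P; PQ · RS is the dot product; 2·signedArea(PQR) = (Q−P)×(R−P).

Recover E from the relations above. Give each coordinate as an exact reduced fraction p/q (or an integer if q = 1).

1. E_x = -148/219  [2·signedArea(EDC) = -5552/73 ∩ EB · DA = 512/3]
2. E_y = 493/73  [2·signedArea(EDC) = -5552/73 ∩ EB · DA = 512/3]
   → E = (-148/219, 493/73)

E = (-148/219, 493/73)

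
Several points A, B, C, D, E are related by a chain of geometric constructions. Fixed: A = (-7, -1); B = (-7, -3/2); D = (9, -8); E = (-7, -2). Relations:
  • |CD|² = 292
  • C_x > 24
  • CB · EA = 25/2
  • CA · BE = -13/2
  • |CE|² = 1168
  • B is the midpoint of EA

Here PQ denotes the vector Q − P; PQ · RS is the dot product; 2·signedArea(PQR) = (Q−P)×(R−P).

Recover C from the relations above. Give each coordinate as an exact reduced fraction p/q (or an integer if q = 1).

1. C_y = -14  [CA · BE = -13/2]
2. C_x = 25  [|CD|² = 292]
   → C = (25, -14)

C = (25, -14)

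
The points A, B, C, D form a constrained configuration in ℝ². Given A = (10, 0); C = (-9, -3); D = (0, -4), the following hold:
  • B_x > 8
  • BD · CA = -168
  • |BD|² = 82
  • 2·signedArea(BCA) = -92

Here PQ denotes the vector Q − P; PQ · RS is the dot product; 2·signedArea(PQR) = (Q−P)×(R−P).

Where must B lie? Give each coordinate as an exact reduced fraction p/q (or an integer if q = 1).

1. B_x = 9  [2·signedArea(BCA) = -92 ∩ BD · CA = -168]
2. B_y = -5  [2·signedArea(BCA) = -92 ∩ BD · CA = -168]
   → B = (9, -5)

B = (9, -5)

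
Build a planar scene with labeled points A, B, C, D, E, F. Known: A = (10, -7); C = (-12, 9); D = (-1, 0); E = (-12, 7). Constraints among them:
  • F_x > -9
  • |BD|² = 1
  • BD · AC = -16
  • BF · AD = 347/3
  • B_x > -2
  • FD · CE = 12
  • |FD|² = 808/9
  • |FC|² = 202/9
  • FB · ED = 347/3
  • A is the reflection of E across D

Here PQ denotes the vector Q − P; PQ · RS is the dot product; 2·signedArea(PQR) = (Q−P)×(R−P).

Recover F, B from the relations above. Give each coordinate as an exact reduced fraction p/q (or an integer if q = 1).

1. F_y = 6  [FD · CE = 12]
2. F_x = -25/3  [|FC|² = 202/9]
   → F = (-25/3, 6)
3. B_x = -1  [BF · AD = 347/3 ∩ BD · AC = -16]
4. B_y = 1  [BF · AD = 347/3 ∩ BD · AC = -16]
   → B = (-1, 1)

B = (-1, 1)
F = (-25/3, 6)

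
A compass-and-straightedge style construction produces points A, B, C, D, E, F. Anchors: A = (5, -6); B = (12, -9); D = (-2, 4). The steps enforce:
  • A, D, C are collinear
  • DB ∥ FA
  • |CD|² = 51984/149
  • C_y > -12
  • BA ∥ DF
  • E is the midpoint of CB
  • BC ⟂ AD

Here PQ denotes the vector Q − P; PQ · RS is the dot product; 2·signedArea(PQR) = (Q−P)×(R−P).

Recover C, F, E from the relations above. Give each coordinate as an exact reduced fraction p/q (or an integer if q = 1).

C = (1298/149, -1684/149)
E = (1543/149, -3025/298)
F = (-9, 7)

1. C_x = 1298/149  [A, D, C are collinear ∩ BC ⟂ AD]
2. C_y = -1684/149  [A, D, C are collinear ∩ BC ⟂ AD]
   → C = (1298/149, -1684/149)
3. F_x = -9  [DB ∥ FA ∩ BA ∥ DF]
4. F_y = 7  [DB ∥ FA ∩ BA ∥ DF]
   → F = (-9, 7)
5. E_x = 1543/149  [E is the midpoint of CB]
6. E_y = -3025/298  [E is the midpoint of CB]
   → E = (1543/149, -3025/298)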